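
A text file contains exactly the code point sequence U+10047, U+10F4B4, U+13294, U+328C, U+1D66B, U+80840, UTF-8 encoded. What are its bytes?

F0 90 81 87 F4 8F 92 B4 F0 93 8A 94 E3 8A 8C F0 9D 99 AB F2 80 A1 80

U+10047: 4-byte form → F0 90 81 87.
U+10F4B4: 4-byte form → F4 8F 92 B4.
U+13294: 4-byte form → F0 93 8A 94.
U+328C: 3-byte form → E3 8A 8C.
U+1D66B: 4-byte form → F0 9D 99 AB.
U+80840: 4-byte form → F2 80 A1 80.
Concatenated (23 bytes): F0 90 81 87 F4 8F 92 B4 F0 93 8A 94 E3 8A 8C F0 9D 99 AB F2 80 A1 80.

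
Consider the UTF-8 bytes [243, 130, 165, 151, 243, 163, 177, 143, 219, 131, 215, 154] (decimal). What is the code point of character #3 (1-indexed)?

Offset 0: leading byte 0xF3 = 11110011 → 4-byte char #1 = F3 82 A5 97.
Offset 4: leading byte 0xF3 = 11110011 → 4-byte char #2 = F3 A3 B1 8F.
Offset 8: leading byte 0xDB = 11011011 → 2-byte char #3 = DB 83.
Leading byte 0xDB = 11011011 matches 110xxxxx → 2-byte sequence.
Byte 1: 0xDB = 11011011, payload 11011 (5 bits).
Byte 2: 0x83 = 10000011 (10xxxxxx ✓), payload 000011.
Concatenate: 11011000011 = 0x6C3 (11 bits → U+06C3).

U+06C3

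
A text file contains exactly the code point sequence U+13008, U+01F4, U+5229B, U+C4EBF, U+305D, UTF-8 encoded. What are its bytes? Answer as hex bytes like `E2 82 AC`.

F0 93 80 88 C7 B4 F1 92 8A 9B F3 84 BA BF E3 81 9D

U+13008: 4-byte form → F0 93 80 88.
U+01F4: 2-byte form → C7 B4.
U+5229B: 4-byte form → F1 92 8A 9B.
U+C4EBF: 4-byte form → F3 84 BA BF.
U+305D: 3-byte form → E3 81 9D.
Concatenated (17 bytes): F0 93 80 88 C7 B4 F1 92 8A 9B F3 84 BA BF E3 81 9D.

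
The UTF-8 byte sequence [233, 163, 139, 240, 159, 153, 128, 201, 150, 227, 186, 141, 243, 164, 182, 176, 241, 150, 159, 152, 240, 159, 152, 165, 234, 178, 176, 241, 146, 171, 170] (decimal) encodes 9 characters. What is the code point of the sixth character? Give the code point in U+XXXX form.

U+567D8

Offset 0: leading byte 0xE9 = 11101001 → 3-byte char #1 = E9 A3 8B.
Offset 3: leading byte 0xF0 = 11110000 → 4-byte char #2 = F0 9F 99 80.
Offset 7: leading byte 0xC9 = 11001001 → 2-byte char #3 = C9 96.
Offset 9: leading byte 0xE3 = 11100011 → 3-byte char #4 = E3 BA 8D.
Offset 12: leading byte 0xF3 = 11110011 → 4-byte char #5 = F3 A4 B6 B0.
Offset 16: leading byte 0xF1 = 11110001 → 4-byte char #6 = F1 96 9F 98.
Leading byte 0xF1 = 11110001 matches 11110xxx → 4-byte sequence.
Byte 1: 0xF1 = 11110001, payload 001 (3 bits).
Byte 2: 0x96 = 10010110 (10xxxxxx ✓), payload 010110.
Byte 3: 0x9F = 10011111 (10xxxxxx ✓), payload 011111.
Byte 4: 0x98 = 10011000 (10xxxxxx ✓), payload 011000.
Concatenate: 001010110011111011000 = 0x567D8 (21 bits → U+567D8).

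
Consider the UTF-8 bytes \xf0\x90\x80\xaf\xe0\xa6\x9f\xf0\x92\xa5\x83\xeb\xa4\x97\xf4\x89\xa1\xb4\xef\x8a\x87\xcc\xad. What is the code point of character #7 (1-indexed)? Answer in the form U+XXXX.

U+032D

Offset 0: leading byte 0xF0 = 11110000 → 4-byte char #1 = F0 90 80 AF.
Offset 4: leading byte 0xE0 = 11100000 → 3-byte char #2 = E0 A6 9F.
Offset 7: leading byte 0xF0 = 11110000 → 4-byte char #3 = F0 92 A5 83.
Offset 11: leading byte 0xEB = 11101011 → 3-byte char #4 = EB A4 97.
Offset 14: leading byte 0xF4 = 11110100 → 4-byte char #5 = F4 89 A1 B4.
Offset 18: leading byte 0xEF = 11101111 → 3-byte char #6 = EF 8A 87.
Offset 21: leading byte 0xCC = 11001100 → 2-byte char #7 = CC AD.
Leading byte 0xCC = 11001100 matches 110xxxxx → 2-byte sequence.
Byte 1: 0xCC = 11001100, payload 01100 (5 bits).
Byte 2: 0xAD = 10101101 (10xxxxxx ✓), payload 101101.
Concatenate: 01100101101 = 0x32D (11 bits → U+032D).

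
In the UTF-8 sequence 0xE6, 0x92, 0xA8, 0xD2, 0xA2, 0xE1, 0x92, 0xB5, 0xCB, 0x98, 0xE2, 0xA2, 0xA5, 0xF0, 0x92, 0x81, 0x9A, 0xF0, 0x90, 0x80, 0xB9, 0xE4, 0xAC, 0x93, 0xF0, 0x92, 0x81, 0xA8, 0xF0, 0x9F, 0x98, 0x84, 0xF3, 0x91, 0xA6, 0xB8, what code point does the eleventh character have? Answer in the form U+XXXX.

Offset 0: leading byte 0xE6 = 11100110 → 3-byte char #1 = E6 92 A8.
Offset 3: leading byte 0xD2 = 11010010 → 2-byte char #2 = D2 A2.
Offset 5: leading byte 0xE1 = 11100001 → 3-byte char #3 = E1 92 B5.
Offset 8: leading byte 0xCB = 11001011 → 2-byte char #4 = CB 98.
Offset 10: leading byte 0xE2 = 11100010 → 3-byte char #5 = E2 A2 A5.
Offset 13: leading byte 0xF0 = 11110000 → 4-byte char #6 = F0 92 81 9A.
Offset 17: leading byte 0xF0 = 11110000 → 4-byte char #7 = F0 90 80 B9.
Offset 21: leading byte 0xE4 = 11100100 → 3-byte char #8 = E4 AC 93.
Offset 24: leading byte 0xF0 = 11110000 → 4-byte char #9 = F0 92 81 A8.
Offset 28: leading byte 0xF0 = 11110000 → 4-byte char #10 = F0 9F 98 84.
Offset 32: leading byte 0xF3 = 11110011 → 4-byte char #11 = F3 91 A6 B8.
Leading byte 0xF3 = 11110011 matches 11110xxx → 4-byte sequence.
Byte 1: 0xF3 = 11110011, payload 011 (3 bits).
Byte 2: 0x91 = 10010001 (10xxxxxx ✓), payload 010001.
Byte 3: 0xA6 = 10100110 (10xxxxxx ✓), payload 100110.
Byte 4: 0xB8 = 10111000 (10xxxxxx ✓), payload 111000.
Concatenate: 011010001100110111000 = 0xD19B8 (21 bits → U+D19B8).

U+D19B8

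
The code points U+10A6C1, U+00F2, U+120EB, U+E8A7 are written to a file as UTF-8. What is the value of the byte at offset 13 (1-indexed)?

0xA7

1-indexed offset 13 is 0-indexed offset 12.
U+10A6C1 → 4-byte form F4 8A 9B 81 at offsets 0–3.
U+00F2 → 2-byte form C3 B2 at offsets 4–5.
U+120EB → 4-byte form F0 92 83 AB at offsets 6–9.
U+E8A7 → 3-byte form EE A2 A7 at offsets 10–12.
Offset 12 falls in char 4's range; it's byte 3 of EE A2 A7 = 0xA7.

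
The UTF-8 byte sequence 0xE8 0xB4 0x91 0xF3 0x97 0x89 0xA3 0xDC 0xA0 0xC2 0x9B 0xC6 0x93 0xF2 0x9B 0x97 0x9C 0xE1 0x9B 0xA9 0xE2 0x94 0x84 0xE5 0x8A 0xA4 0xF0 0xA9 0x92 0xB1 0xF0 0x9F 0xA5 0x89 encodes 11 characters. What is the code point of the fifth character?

U+0193

Offset 0: leading byte 0xE8 = 11101000 → 3-byte char #1 = E8 B4 91.
Offset 3: leading byte 0xF3 = 11110011 → 4-byte char #2 = F3 97 89 A3.
Offset 7: leading byte 0xDC = 11011100 → 2-byte char #3 = DC A0.
Offset 9: leading byte 0xC2 = 11000010 → 2-byte char #4 = C2 9B.
Offset 11: leading byte 0xC6 = 11000110 → 2-byte char #5 = C6 93.
Leading byte 0xC6 = 11000110 matches 110xxxxx → 2-byte sequence.
Byte 1: 0xC6 = 11000110, payload 00110 (5 bits).
Byte 2: 0x93 = 10010011 (10xxxxxx ✓), payload 010011.
Concatenate: 00110010011 = 0x193 (11 bits → U+0193).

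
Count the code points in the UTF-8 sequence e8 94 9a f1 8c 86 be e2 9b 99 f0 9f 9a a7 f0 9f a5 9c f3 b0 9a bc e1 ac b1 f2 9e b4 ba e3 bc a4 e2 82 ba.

Byte at offset 0: 0xE8 = 11101000 → 3-byte char (#1). Advance 3.
Byte at offset 3: 0xF1 = 11110001 → 4-byte char (#2). Advance 4.
Byte at offset 7: 0xE2 = 11100010 → 3-byte char (#3). Advance 3.
Byte at offset 10: 0xF0 = 11110000 → 4-byte char (#4). Advance 4.
Byte at offset 14: 0xF0 = 11110000 → 4-byte char (#5). Advance 4.
Byte at offset 18: 0xF3 = 11110011 → 4-byte char (#6). Advance 4.
Byte at offset 22: 0xE1 = 11100001 → 3-byte char (#7). Advance 3.
Byte at offset 25: 0xF2 = 11110010 → 4-byte char (#8). Advance 4.
Byte at offset 29: 0xE3 = 11100011 → 3-byte char (#9). Advance 3.
Byte at offset 32: 0xE2 = 11100010 → 3-byte char (#10). Advance 3.
Reached end at offset 35 after 10 code points.

10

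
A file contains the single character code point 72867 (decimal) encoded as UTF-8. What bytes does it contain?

F0 91 B2 A3

U+11CA3 = 0x11CA3 = 72867 decimal. In range U+10000–U+10FFFF → 4-byte form: 11110xxx 10xxxxxx 10xxxxxx 10xxxxxx.
Binary (21 bits): 000010001110010100011.
Split 3+6+6+6: 000 | 010001 | 110010 | 100011.
Byte 1: 11110000 = 0xF0.
Byte 2: 10010001 = 0x91.
Byte 3: 10110010 = 0xB2.
Byte 4: 10100011 = 0xA3.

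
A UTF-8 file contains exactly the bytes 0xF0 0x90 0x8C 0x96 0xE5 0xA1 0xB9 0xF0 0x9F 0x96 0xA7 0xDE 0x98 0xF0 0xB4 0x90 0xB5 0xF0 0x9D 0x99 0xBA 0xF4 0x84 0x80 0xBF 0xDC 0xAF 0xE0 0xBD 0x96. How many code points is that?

9

Byte at offset 0: 0xF0 = 11110000 → 4-byte char (#1). Advance 4.
Byte at offset 4: 0xE5 = 11100101 → 3-byte char (#2). Advance 3.
Byte at offset 7: 0xF0 = 11110000 → 4-byte char (#3). Advance 4.
Byte at offset 11: 0xDE = 11011110 → 2-byte char (#4). Advance 2.
Byte at offset 13: 0xF0 = 11110000 → 4-byte char (#5). Advance 4.
Byte at offset 17: 0xF0 = 11110000 → 4-byte char (#6). Advance 4.
Byte at offset 21: 0xF4 = 11110100 → 4-byte char (#7). Advance 4.
Byte at offset 25: 0xDC = 11011100 → 2-byte char (#8). Advance 2.
Byte at offset 27: 0xE0 = 11100000 → 3-byte char (#9). Advance 3.
Reached end at offset 30 after 9 code points.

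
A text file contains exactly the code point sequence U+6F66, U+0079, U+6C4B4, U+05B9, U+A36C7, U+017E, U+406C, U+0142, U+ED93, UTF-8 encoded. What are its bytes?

E6 BD A6 79 F1 AC 92 B4 D6 B9 F2 A3 9B 87 C5 BE E4 81 AC C5 82 EE B6 93

U+6F66: 3-byte form → E6 BD A6.
U+0079: 1-byte form → 79.
U+6C4B4: 4-byte form → F1 AC 92 B4.
U+05B9: 2-byte form → D6 B9.
U+A36C7: 4-byte form → F2 A3 9B 87.
U+017E: 2-byte form → C5 BE.
U+406C: 3-byte form → E4 81 AC.
U+0142: 2-byte form → C5 82.
U+ED93: 3-byte form → EE B6 93.
Concatenated (24 bytes): E6 BD A6 79 F1 AC 92 B4 D6 B9 F2 A3 9B 87 C5 BE E4 81 AC C5 82 EE B6 93.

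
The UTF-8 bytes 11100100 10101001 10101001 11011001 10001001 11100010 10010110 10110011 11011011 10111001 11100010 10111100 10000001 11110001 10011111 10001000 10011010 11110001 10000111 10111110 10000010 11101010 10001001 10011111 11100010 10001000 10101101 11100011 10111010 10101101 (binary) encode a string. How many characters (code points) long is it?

Byte at offset 0: 0xE4 = 11100100 → 3-byte char (#1). Advance 3.
Byte at offset 3: 0xD9 = 11011001 → 2-byte char (#2). Advance 2.
Byte at offset 5: 0xE2 = 11100010 → 3-byte char (#3). Advance 3.
Byte at offset 8: 0xDB = 11011011 → 2-byte char (#4). Advance 2.
Byte at offset 10: 0xE2 = 11100010 → 3-byte char (#5). Advance 3.
Byte at offset 13: 0xF1 = 11110001 → 4-byte char (#6). Advance 4.
Byte at offset 17: 0xF1 = 11110001 → 4-byte char (#7). Advance 4.
Byte at offset 21: 0xEA = 11101010 → 3-byte char (#8). Advance 3.
Byte at offset 24: 0xE2 = 11100010 → 3-byte char (#9). Advance 3.
Byte at offset 27: 0xE3 = 11100011 → 3-byte char (#10). Advance 3.
Reached end at offset 30 after 10 code points.

10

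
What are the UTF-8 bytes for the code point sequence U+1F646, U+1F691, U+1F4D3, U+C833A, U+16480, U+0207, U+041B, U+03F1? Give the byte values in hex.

U+1F646: 4-byte form → F0 9F 99 86.
U+1F691: 4-byte form → F0 9F 9A 91.
U+1F4D3: 4-byte form → F0 9F 93 93.
U+C833A: 4-byte form → F3 88 8C BA.
U+16480: 4-byte form → F0 96 92 80.
U+0207: 2-byte form → C8 87.
U+041B: 2-byte form → D0 9B.
U+03F1: 2-byte form → CF B1.
Concatenated (26 bytes): F0 9F 99 86 F0 9F 9A 91 F0 9F 93 93 F3 88 8C BA F0 96 92 80 C8 87 D0 9B CF B1.

F0 9F 99 86 F0 9F 9A 91 F0 9F 93 93 F3 88 8C BA F0 96 92 80 C8 87 D0 9B CF B1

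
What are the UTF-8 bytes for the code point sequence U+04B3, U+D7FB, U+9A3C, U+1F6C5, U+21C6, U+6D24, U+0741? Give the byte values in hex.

D2 B3 ED 9F BB E9 A8 BC F0 9F 9B 85 E2 87 86 E6 B4 A4 DD 81

U+04B3: 2-byte form → D2 B3.
U+D7FB: 3-byte form → ED 9F BB.
U+9A3C: 3-byte form → E9 A8 BC.
U+1F6C5: 4-byte form → F0 9F 9B 85.
U+21C6: 3-byte form → E2 87 86.
U+6D24: 3-byte form → E6 B4 A4.
U+0741: 2-byte form → DD 81.
Concatenated (20 bytes): D2 B3 ED 9F BB E9 A8 BC F0 9F 9B 85 E2 87 86 E6 B4 A4 DD 81.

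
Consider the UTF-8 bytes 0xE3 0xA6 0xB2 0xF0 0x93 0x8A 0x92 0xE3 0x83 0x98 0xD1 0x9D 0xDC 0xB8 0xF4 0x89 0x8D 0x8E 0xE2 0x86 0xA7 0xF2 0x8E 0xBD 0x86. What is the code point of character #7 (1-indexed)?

U+21A7

Offset 0: leading byte 0xE3 = 11100011 → 3-byte char #1 = E3 A6 B2.
Offset 3: leading byte 0xF0 = 11110000 → 4-byte char #2 = F0 93 8A 92.
Offset 7: leading byte 0xE3 = 11100011 → 3-byte char #3 = E3 83 98.
Offset 10: leading byte 0xD1 = 11010001 → 2-byte char #4 = D1 9D.
Offset 12: leading byte 0xDC = 11011100 → 2-byte char #5 = DC B8.
Offset 14: leading byte 0xF4 = 11110100 → 4-byte char #6 = F4 89 8D 8E.
Offset 18: leading byte 0xE2 = 11100010 → 3-byte char #7 = E2 86 A7.
Leading byte 0xE2 = 11100010 matches 1110xxxx → 3-byte sequence.
Byte 1: 0xE2 = 11100010, payload 0010 (4 bits).
Byte 2: 0x86 = 10000110 (10xxxxxx ✓), payload 000110.
Byte 3: 0xA7 = 10100111 (10xxxxxx ✓), payload 100111.
Concatenate: 0010000110100111 = 0x21A7 (16 bits → U+21A7).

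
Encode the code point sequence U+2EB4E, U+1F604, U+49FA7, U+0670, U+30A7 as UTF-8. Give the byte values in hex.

U+2EB4E: 4-byte form → F0 AE AD 8E.
U+1F604: 4-byte form → F0 9F 98 84.
U+49FA7: 4-byte form → F1 89 BE A7.
U+0670: 2-byte form → D9 B0.
U+30A7: 3-byte form → E3 82 A7.
Concatenated (17 bytes): F0 AE AD 8E F0 9F 98 84 F1 89 BE A7 D9 B0 E3 82 A7.

F0 AE AD 8E F0 9F 98 84 F1 89 BE A7 D9 B0 E3 82 A7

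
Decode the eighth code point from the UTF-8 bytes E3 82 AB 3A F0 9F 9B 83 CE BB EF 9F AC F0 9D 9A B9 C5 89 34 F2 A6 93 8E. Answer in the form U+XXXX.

U+0034

Offset 0: leading byte 0xE3 = 11100011 → 3-byte char #1 = E3 82 AB.
Offset 3: leading byte 0x3A = 00111010 → 1-byte char #2 = 3A.
Offset 4: leading byte 0xF0 = 11110000 → 4-byte char #3 = F0 9F 9B 83.
Offset 8: leading byte 0xCE = 11001110 → 2-byte char #4 = CE BB.
Offset 10: leading byte 0xEF = 11101111 → 3-byte char #5 = EF 9F AC.
Offset 13: leading byte 0xF0 = 11110000 → 4-byte char #6 = F0 9D 9A B9.
Offset 17: leading byte 0xC5 = 11000101 → 2-byte char #7 = C5 89.
Offset 19: leading byte 0x34 = 00110100 → 1-byte char #8 = 34.
Leading byte 0x34 = 00110100 matches 0xxxxxxx → 1-byte sequence.
Byte 1: 0x34 = 00110100, payload 0110100 (7 bits).
Concatenate: 0110100 = 0x34 (7 bits → U+0034).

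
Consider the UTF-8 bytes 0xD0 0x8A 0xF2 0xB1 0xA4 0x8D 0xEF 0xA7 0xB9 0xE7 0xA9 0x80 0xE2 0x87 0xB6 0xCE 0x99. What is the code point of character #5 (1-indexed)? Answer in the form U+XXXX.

Offset 0: leading byte 0xD0 = 11010000 → 2-byte char #1 = D0 8A.
Offset 2: leading byte 0xF2 = 11110010 → 4-byte char #2 = F2 B1 A4 8D.
Offset 6: leading byte 0xEF = 11101111 → 3-byte char #3 = EF A7 B9.
Offset 9: leading byte 0xE7 = 11100111 → 3-byte char #4 = E7 A9 80.
Offset 12: leading byte 0xE2 = 11100010 → 3-byte char #5 = E2 87 B6.
Leading byte 0xE2 = 11100010 matches 1110xxxx → 3-byte sequence.
Byte 1: 0xE2 = 11100010, payload 0010 (4 bits).
Byte 2: 0x87 = 10000111 (10xxxxxx ✓), payload 000111.
Byte 3: 0xB6 = 10110110 (10xxxxxx ✓), payload 110110.
Concatenate: 0010000111110110 = 0x21F6 (16 bits → U+21F6).

U+21F6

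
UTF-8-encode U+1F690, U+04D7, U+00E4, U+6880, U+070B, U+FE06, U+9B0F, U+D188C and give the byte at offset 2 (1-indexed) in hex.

0x9F

1-indexed offset 2 is 0-indexed offset 1.
U+1F690 → 4-byte form F0 9F 9A 90 at offsets 0–3.
Offset 1 falls in char 1's range; it's byte 2 of F0 9F 9A 90 = 0x9F.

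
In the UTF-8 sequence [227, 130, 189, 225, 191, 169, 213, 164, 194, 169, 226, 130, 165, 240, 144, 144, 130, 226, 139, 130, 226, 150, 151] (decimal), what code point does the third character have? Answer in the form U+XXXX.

Offset 0: leading byte 0xE3 = 11100011 → 3-byte char #1 = E3 82 BD.
Offset 3: leading byte 0xE1 = 11100001 → 3-byte char #2 = E1 BF A9.
Offset 6: leading byte 0xD5 = 11010101 → 2-byte char #3 = D5 A4.
Leading byte 0xD5 = 11010101 matches 110xxxxx → 2-byte sequence.
Byte 1: 0xD5 = 11010101, payload 10101 (5 bits).
Byte 2: 0xA4 = 10100100 (10xxxxxx ✓), payload 100100.
Concatenate: 10101100100 = 0x564 (11 bits → U+0564).

U+0564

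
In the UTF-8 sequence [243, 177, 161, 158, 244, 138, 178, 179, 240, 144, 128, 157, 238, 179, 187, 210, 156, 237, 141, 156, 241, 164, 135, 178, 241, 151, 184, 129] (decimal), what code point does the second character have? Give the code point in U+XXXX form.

Offset 0: leading byte 0xF3 = 11110011 → 4-byte char #1 = F3 B1 A1 9E.
Offset 4: leading byte 0xF4 = 11110100 → 4-byte char #2 = F4 8A B2 B3.
Leading byte 0xF4 = 11110100 matches 11110xxx → 4-byte sequence.
Byte 1: 0xF4 = 11110100, payload 100 (3 bits).
Byte 2: 0x8A = 10001010 (10xxxxxx ✓), payload 001010.
Byte 3: 0xB2 = 10110010 (10xxxxxx ✓), payload 110010.
Byte 4: 0xB3 = 10110011 (10xxxxxx ✓), payload 110011.
Concatenate: 100001010110010110011 = 0x10ACB3 (21 bits → U+10ACB3).

U+10ACB3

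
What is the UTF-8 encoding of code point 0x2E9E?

U+2E9E = 0x2E9E = 11934 decimal. In range U+0800–U+FFFF → 3-byte form: 1110xxxx 10xxxxxx 10xxxxxx.
Binary (16 bits): 0010111010011110.
Split 4+6+6: 0010 | 111010 | 011110.
Byte 1: 11100010 = 0xE2.
Byte 2: 10111010 = 0xBA.
Byte 3: 10011110 = 0x9E.

E2 BA 9E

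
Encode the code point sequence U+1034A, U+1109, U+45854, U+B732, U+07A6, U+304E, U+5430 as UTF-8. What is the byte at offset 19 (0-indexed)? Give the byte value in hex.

0xE5

U+1034A → 4-byte form F0 90 8D 8A at offsets 0–3.
U+1109 → 3-byte form E1 84 89 at offsets 4–6.
U+45854 → 4-byte form F1 85 A1 94 at offsets 7–10.
U+B732 → 3-byte form EB 9C B2 at offsets 11–13.
U+07A6 → 2-byte form DE A6 at offsets 14–15.
U+304E → 3-byte form E3 81 8E at offsets 16–18.
U+5430 → 3-byte form E5 90 B0 at offsets 19–21.
Offset 19 falls in char 7's range; it's byte 1 of E5 90 B0 = 0xE5.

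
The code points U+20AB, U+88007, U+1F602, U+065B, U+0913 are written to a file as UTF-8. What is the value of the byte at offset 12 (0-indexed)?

U+20AB → 3-byte form E2 82 AB at offsets 0–2.
U+88007 → 4-byte form F2 88 80 87 at offsets 3–6.
U+1F602 → 4-byte form F0 9F 98 82 at offsets 7–10.
U+065B → 2-byte form D9 9B at offsets 11–12.
Offset 12 falls in char 4's range; it's byte 2 of D9 9B = 0x9B.

0x9B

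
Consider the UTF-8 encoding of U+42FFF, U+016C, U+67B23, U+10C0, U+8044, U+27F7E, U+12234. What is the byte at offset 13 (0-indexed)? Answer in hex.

U+42FFF → 4-byte form F1 82 BF BF at offsets 0–3.
U+016C → 2-byte form C5 AC at offsets 4–5.
U+67B23 → 4-byte form F1 A7 AC A3 at offsets 6–9.
U+10C0 → 3-byte form E1 83 80 at offsets 10–12.
U+8044 → 3-byte form E8 81 84 at offsets 13–15.
Offset 13 falls in char 5's range; it's byte 1 of E8 81 84 = 0xE8.

0xE8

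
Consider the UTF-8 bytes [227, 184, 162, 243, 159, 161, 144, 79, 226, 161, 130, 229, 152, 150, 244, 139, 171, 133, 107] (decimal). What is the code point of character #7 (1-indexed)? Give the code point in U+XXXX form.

U+006B

Offset 0: leading byte 0xE3 = 11100011 → 3-byte char #1 = E3 B8 A2.
Offset 3: leading byte 0xF3 = 11110011 → 4-byte char #2 = F3 9F A1 90.
Offset 7: leading byte 0x4F = 01001111 → 1-byte char #3 = 4F.
Offset 8: leading byte 0xE2 = 11100010 → 3-byte char #4 = E2 A1 82.
Offset 11: leading byte 0xE5 = 11100101 → 3-byte char #5 = E5 98 96.
Offset 14: leading byte 0xF4 = 11110100 → 4-byte char #6 = F4 8B AB 85.
Offset 18: leading byte 0x6B = 01101011 → 1-byte char #7 = 6B.
Leading byte 0x6B = 01101011 matches 0xxxxxxx → 1-byte sequence.
Byte 1: 0x6B = 01101011, payload 1101011 (7 bits).
Concatenate: 1101011 = 0x6B (7 bits → U+006B).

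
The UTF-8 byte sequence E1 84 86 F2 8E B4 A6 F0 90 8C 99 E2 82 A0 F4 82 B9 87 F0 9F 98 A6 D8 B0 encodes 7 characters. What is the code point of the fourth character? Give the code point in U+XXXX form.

U+20A0

Offset 0: leading byte 0xE1 = 11100001 → 3-byte char #1 = E1 84 86.
Offset 3: leading byte 0xF2 = 11110010 → 4-byte char #2 = F2 8E B4 A6.
Offset 7: leading byte 0xF0 = 11110000 → 4-byte char #3 = F0 90 8C 99.
Offset 11: leading byte 0xE2 = 11100010 → 3-byte char #4 = E2 82 A0.
Leading byte 0xE2 = 11100010 matches 1110xxxx → 3-byte sequence.
Byte 1: 0xE2 = 11100010, payload 0010 (4 bits).
Byte 2: 0x82 = 10000010 (10xxxxxx ✓), payload 000010.
Byte 3: 0xA0 = 10100000 (10xxxxxx ✓), payload 100000.
Concatenate: 0010000010100000 = 0x20A0 (16 bits → U+20A0).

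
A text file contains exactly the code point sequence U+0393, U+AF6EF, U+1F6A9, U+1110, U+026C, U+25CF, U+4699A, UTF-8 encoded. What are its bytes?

U+0393: 2-byte form → CE 93.
U+AF6EF: 4-byte form → F2 AF 9B AF.
U+1F6A9: 4-byte form → F0 9F 9A A9.
U+1110: 3-byte form → E1 84 90.
U+026C: 2-byte form → C9 AC.
U+25CF: 3-byte form → E2 97 8F.
U+4699A: 4-byte form → F1 86 A6 9A.
Concatenated (22 bytes): CE 93 F2 AF 9B AF F0 9F 9A A9 E1 84 90 C9 AC E2 97 8F F1 86 A6 9A.

CE 93 F2 AF 9B AF F0 9F 9A A9 E1 84 90 C9 AC E2 97 8F F1 86 A6 9A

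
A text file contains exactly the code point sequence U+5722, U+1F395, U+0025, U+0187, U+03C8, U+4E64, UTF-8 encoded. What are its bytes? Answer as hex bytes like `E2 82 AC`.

U+5722: 3-byte form → E5 9C A2.
U+1F395: 4-byte form → F0 9F 8E 95.
U+0025: 1-byte form → 25.
U+0187: 2-byte form → C6 87.
U+03C8: 2-byte form → CF 88.
U+4E64: 3-byte form → E4 B9 A4.
Concatenated (15 bytes): E5 9C A2 F0 9F 8E 95 25 C6 87 CF 88 E4 B9 A4.

E5 9C A2 F0 9F 8E 95 25 C6 87 CF 88 E4 B9 A4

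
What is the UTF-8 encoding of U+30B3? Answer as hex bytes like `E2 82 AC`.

E3 82 B3

U+30B3 = 0x30B3 = 12467 decimal. In range U+0800–U+FFFF → 3-byte form: 1110xxxx 10xxxxxx 10xxxxxx.
Binary (16 bits): 0011000010110011.
Split 4+6+6: 0011 | 000010 | 110011.
Byte 1: 11100011 = 0xE3.
Byte 2: 10000010 = 0x82.
Byte 3: 10110011 = 0xB3.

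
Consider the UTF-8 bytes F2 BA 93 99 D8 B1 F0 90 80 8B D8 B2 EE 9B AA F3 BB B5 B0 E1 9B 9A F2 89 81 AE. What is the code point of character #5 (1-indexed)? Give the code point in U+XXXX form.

Offset 0: leading byte 0xF2 = 11110010 → 4-byte char #1 = F2 BA 93 99.
Offset 4: leading byte 0xD8 = 11011000 → 2-byte char #2 = D8 B1.
Offset 6: leading byte 0xF0 = 11110000 → 4-byte char #3 = F0 90 80 8B.
Offset 10: leading byte 0xD8 = 11011000 → 2-byte char #4 = D8 B2.
Offset 12: leading byte 0xEE = 11101110 → 3-byte char #5 = EE 9B AA.
Leading byte 0xEE = 11101110 matches 1110xxxx → 3-byte sequence.
Byte 1: 0xEE = 11101110, payload 1110 (4 bits).
Byte 2: 0x9B = 10011011 (10xxxxxx ✓), payload 011011.
Byte 3: 0xAA = 10101010 (10xxxxxx ✓), payload 101010.
Concatenate: 1110011011101010 = 0xE6EA (16 bits → U+E6EA).

U+E6EA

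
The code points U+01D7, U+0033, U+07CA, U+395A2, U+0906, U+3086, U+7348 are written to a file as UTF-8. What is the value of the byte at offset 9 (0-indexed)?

0xE0

U+01D7 → 2-byte form C7 97 at offsets 0–1.
U+0033 → 1-byte form 33 at offsets 2–2.
U+07CA → 2-byte form DF 8A at offsets 3–4.
U+395A2 → 4-byte form F0 B9 96 A2 at offsets 5–8.
U+0906 → 3-byte form E0 A4 86 at offsets 9–11.
Offset 9 falls in char 5's range; it's byte 1 of E0 A4 86 = 0xE0.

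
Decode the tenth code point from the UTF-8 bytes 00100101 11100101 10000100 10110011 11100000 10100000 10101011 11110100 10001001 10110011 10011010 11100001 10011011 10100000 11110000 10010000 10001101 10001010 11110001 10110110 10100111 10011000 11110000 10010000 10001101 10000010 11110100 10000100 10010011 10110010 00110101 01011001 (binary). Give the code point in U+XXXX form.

Offset 0: leading byte 0x25 = 00100101 → 1-byte char #1 = 25.
Offset 1: leading byte 0xE5 = 11100101 → 3-byte char #2 = E5 84 B3.
Offset 4: leading byte 0xE0 = 11100000 → 3-byte char #3 = E0 A0 AB.
Offset 7: leading byte 0xF4 = 11110100 → 4-byte char #4 = F4 89 B3 9A.
Offset 11: leading byte 0xE1 = 11100001 → 3-byte char #5 = E1 9B A0.
Offset 14: leading byte 0xF0 = 11110000 → 4-byte char #6 = F0 90 8D 8A.
Offset 18: leading byte 0xF1 = 11110001 → 4-byte char #7 = F1 B6 A7 98.
Offset 22: leading byte 0xF0 = 11110000 → 4-byte char #8 = F0 90 8D 82.
Offset 26: leading byte 0xF4 = 11110100 → 4-byte char #9 = F4 84 93 B2.
Offset 30: leading byte 0x35 = 00110101 → 1-byte char #10 = 35.
Leading byte 0x35 = 00110101 matches 0xxxxxxx → 1-byte sequence.
Byte 1: 0x35 = 00110101, payload 0110101 (7 bits).
Concatenate: 0110101 = 0x35 (7 bits → U+0035).

U+0035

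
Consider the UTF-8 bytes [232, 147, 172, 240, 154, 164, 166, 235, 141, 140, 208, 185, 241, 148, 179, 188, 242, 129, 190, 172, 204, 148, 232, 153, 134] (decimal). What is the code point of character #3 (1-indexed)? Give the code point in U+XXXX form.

U+B34C

Offset 0: leading byte 0xE8 = 11101000 → 3-byte char #1 = E8 93 AC.
Offset 3: leading byte 0xF0 = 11110000 → 4-byte char #2 = F0 9A A4 A6.
Offset 7: leading byte 0xEB = 11101011 → 3-byte char #3 = EB 8D 8C.
Leading byte 0xEB = 11101011 matches 1110xxxx → 3-byte sequence.
Byte 1: 0xEB = 11101011, payload 1011 (4 bits).
Byte 2: 0x8D = 10001101 (10xxxxxx ✓), payload 001101.
Byte 3: 0x8C = 10001100 (10xxxxxx ✓), payload 001100.
Concatenate: 1011001101001100 = 0xB34C (16 bits → U+B34C).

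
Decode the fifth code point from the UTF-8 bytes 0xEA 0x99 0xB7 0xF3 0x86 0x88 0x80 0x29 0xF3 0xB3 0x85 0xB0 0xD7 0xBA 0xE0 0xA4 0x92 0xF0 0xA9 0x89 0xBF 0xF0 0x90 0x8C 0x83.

Offset 0: leading byte 0xEA = 11101010 → 3-byte char #1 = EA 99 B7.
Offset 3: leading byte 0xF3 = 11110011 → 4-byte char #2 = F3 86 88 80.
Offset 7: leading byte 0x29 = 00101001 → 1-byte char #3 = 29.
Offset 8: leading byte 0xF3 = 11110011 → 4-byte char #4 = F3 B3 85 B0.
Offset 12: leading byte 0xD7 = 11010111 → 2-byte char #5 = D7 BA.
Leading byte 0xD7 = 11010111 matches 110xxxxx → 2-byte sequence.
Byte 1: 0xD7 = 11010111, payload 10111 (5 bits).
Byte 2: 0xBA = 10111010 (10xxxxxx ✓), payload 111010.
Concatenate: 10111111010 = 0x5FA (11 bits → U+05FA).

U+05FA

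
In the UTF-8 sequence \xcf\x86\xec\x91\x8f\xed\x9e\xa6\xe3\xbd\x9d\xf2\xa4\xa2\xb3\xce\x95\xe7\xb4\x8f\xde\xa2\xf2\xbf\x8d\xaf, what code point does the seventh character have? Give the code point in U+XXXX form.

U+7D0F

Offset 0: leading byte 0xCF = 11001111 → 2-byte char #1 = CF 86.
Offset 2: leading byte 0xEC = 11101100 → 3-byte char #2 = EC 91 8F.
Offset 5: leading byte 0xED = 11101101 → 3-byte char #3 = ED 9E A6.
Offset 8: leading byte 0xE3 = 11100011 → 3-byte char #4 = E3 BD 9D.
Offset 11: leading byte 0xF2 = 11110010 → 4-byte char #5 = F2 A4 A2 B3.
Offset 15: leading byte 0xCE = 11001110 → 2-byte char #6 = CE 95.
Offset 17: leading byte 0xE7 = 11100111 → 3-byte char #7 = E7 B4 8F.
Leading byte 0xE7 = 11100111 matches 1110xxxx → 3-byte sequence.
Byte 1: 0xE7 = 11100111, payload 0111 (4 bits).
Byte 2: 0xB4 = 10110100 (10xxxxxx ✓), payload 110100.
Byte 3: 0x8F = 10001111 (10xxxxxx ✓), payload 001111.
Concatenate: 0111110100001111 = 0x7D0F (16 bits → U+7D0F).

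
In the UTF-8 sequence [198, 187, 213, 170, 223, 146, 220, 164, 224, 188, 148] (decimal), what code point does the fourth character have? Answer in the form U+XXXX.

U+0724

Offset 0: leading byte 0xC6 = 11000110 → 2-byte char #1 = C6 BB.
Offset 2: leading byte 0xD5 = 11010101 → 2-byte char #2 = D5 AA.
Offset 4: leading byte 0xDF = 11011111 → 2-byte char #3 = DF 92.
Offset 6: leading byte 0xDC = 11011100 → 2-byte char #4 = DC A4.
Leading byte 0xDC = 11011100 matches 110xxxxx → 2-byte sequence.
Byte 1: 0xDC = 11011100, payload 11100 (5 bits).
Byte 2: 0xA4 = 10100100 (10xxxxxx ✓), payload 100100.
Concatenate: 11100100100 = 0x724 (11 bits → U+0724).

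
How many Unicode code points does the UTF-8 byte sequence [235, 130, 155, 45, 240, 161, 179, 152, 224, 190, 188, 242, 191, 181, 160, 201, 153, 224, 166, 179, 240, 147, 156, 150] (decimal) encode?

Byte at offset 0: 0xEB = 11101011 → 3-byte char (#1). Advance 3.
Byte at offset 3: 0x2D = 00101101 → 1-byte char (#2). Advance 1.
Byte at offset 4: 0xF0 = 11110000 → 4-byte char (#3). Advance 4.
Byte at offset 8: 0xE0 = 11100000 → 3-byte char (#4). Advance 3.
Byte at offset 11: 0xF2 = 11110010 → 4-byte char (#5). Advance 4.
Byte at offset 15: 0xC9 = 11001001 → 2-byte char (#6). Advance 2.
Byte at offset 17: 0xE0 = 11100000 → 3-byte char (#7). Advance 3.
Byte at offset 20: 0xF0 = 11110000 → 4-byte char (#8). Advance 4.
Reached end at offset 24 after 8 code points.

8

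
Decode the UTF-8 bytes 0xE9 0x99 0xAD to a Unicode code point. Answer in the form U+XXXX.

Leading byte 0xE9 = 11101001 matches 1110xxxx → 3-byte sequence.
Byte 1: 0xE9 = 11101001, payload 1001 (4 bits).
Byte 2: 0x99 = 10011001 (10xxxxxx ✓), payload 011001.
Byte 3: 0xAD = 10101101 (10xxxxxx ✓), payload 101101.
Concatenate: 1001011001101101 = 0x966D (16 bits → U+966D).

U+966D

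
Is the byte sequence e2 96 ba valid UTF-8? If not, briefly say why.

Leading byte 0xE2 = 11100010 → 3-byte form.
Continuation bytes 0x96=10010110, 0xBA=10111010 all match 10xxxxxx.
Decoded value 0x25BA is ≥ 0x800 (shortest form) and not a surrogate.

valid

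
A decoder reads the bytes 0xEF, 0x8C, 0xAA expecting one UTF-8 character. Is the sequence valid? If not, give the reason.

valid

Leading byte 0xEF = 11101111 → 3-byte form.
Continuation bytes 0x8C=10001100, 0xAA=10101010 all match 10xxxxxx.
Decoded value 0xF32A is ≥ 0x800 (shortest form) and not a surrogate.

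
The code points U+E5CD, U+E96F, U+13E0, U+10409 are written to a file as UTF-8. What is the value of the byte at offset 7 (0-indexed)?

0x8F

U+E5CD → 3-byte form EE 97 8D at offsets 0–2.
U+E96F → 3-byte form EE A5 AF at offsets 3–5.
U+13E0 → 3-byte form E1 8F A0 at offsets 6–8.
Offset 7 falls in char 3's range; it's byte 2 of E1 8F A0 = 0x8F.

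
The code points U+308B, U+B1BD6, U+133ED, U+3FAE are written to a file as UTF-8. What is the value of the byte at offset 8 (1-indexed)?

1-indexed offset 8 is 0-indexed offset 7.
U+308B → 3-byte form E3 82 8B at offsets 0–2.
U+B1BD6 → 4-byte form F2 B1 AF 96 at offsets 3–6.
U+133ED → 4-byte form F0 93 8F AD at offsets 7–10.
Offset 7 falls in char 3's range; it's byte 1 of F0 93 8F AD = 0xF0.

0xF0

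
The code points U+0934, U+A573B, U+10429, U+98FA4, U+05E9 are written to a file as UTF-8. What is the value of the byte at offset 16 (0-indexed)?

U+0934 → 3-byte form E0 A4 B4 at offsets 0–2.
U+A573B → 4-byte form F2 A5 9C BB at offsets 3–6.
U+10429 → 4-byte form F0 90 90 A9 at offsets 7–10.
U+98FA4 → 4-byte form F2 98 BE A4 at offsets 11–14.
U+05E9 → 2-byte form D7 A9 at offsets 15–16.
Offset 16 falls in char 5's range; it's byte 2 of D7 A9 = 0xA9.

0xA9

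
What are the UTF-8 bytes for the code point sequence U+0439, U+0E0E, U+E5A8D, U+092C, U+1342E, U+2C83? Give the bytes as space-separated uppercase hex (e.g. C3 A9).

U+0439: 2-byte form → D0 B9.
U+0E0E: 3-byte form → E0 B8 8E.
U+E5A8D: 4-byte form → F3 A5 AA 8D.
U+092C: 3-byte form → E0 A4 AC.
U+1342E: 4-byte form → F0 93 90 AE.
U+2C83: 3-byte form → E2 B2 83.
Concatenated (19 bytes): D0 B9 E0 B8 8E F3 A5 AA 8D E0 A4 AC F0 93 90 AE E2 B2 83.

D0 B9 E0 B8 8E F3 A5 AA 8D E0 A4 AC F0 93 90 AE E2 B2 83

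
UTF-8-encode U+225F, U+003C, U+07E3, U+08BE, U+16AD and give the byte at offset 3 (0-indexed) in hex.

0x3C

U+225F → 3-byte form E2 89 9F at offsets 0–2.
U+003C → 1-byte form 3C at offsets 3–3.
Offset 3 falls in char 2's range; it's byte 1 of 3C = 0x3C.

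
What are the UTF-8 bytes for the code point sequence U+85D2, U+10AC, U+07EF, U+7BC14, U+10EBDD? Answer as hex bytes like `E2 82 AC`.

E8 97 92 E1 82 AC DF AF F1 BB B0 94 F4 8E AF 9D

U+85D2: 3-byte form → E8 97 92.
U+10AC: 3-byte form → E1 82 AC.
U+07EF: 2-byte form → DF AF.
U+7BC14: 4-byte form → F1 BB B0 94.
U+10EBDD: 4-byte form → F4 8E AF 9D.
Concatenated (16 bytes): E8 97 92 E1 82 AC DF AF F1 BB B0 94 F4 8E AF 9D.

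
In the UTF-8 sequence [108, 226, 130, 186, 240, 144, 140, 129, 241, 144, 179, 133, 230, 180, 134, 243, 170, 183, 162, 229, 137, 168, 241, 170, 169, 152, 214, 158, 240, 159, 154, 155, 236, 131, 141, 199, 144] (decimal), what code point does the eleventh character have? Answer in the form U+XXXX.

Offset 0: leading byte 0x6C = 01101100 → 1-byte char #1 = 6C.
Offset 1: leading byte 0xE2 = 11100010 → 3-byte char #2 = E2 82 BA.
Offset 4: leading byte 0xF0 = 11110000 → 4-byte char #3 = F0 90 8C 81.
Offset 8: leading byte 0xF1 = 11110001 → 4-byte char #4 = F1 90 B3 85.
Offset 12: leading byte 0xE6 = 11100110 → 3-byte char #5 = E6 B4 86.
Offset 15: leading byte 0xF3 = 11110011 → 4-byte char #6 = F3 AA B7 A2.
Offset 19: leading byte 0xE5 = 11100101 → 3-byte char #7 = E5 89 A8.
Offset 22: leading byte 0xF1 = 11110001 → 4-byte char #8 = F1 AA A9 98.
Offset 26: leading byte 0xD6 = 11010110 → 2-byte char #9 = D6 9E.
Offset 28: leading byte 0xF0 = 11110000 → 4-byte char #10 = F0 9F 9A 9B.
Offset 32: leading byte 0xEC = 11101100 → 3-byte char #11 = EC 83 8D.
Leading byte 0xEC = 11101100 matches 1110xxxx → 3-byte sequence.
Byte 1: 0xEC = 11101100, payload 1100 (4 bits).
Byte 2: 0x83 = 10000011 (10xxxxxx ✓), payload 000011.
Byte 3: 0x8D = 10001101 (10xxxxxx ✓), payload 001101.
Concatenate: 1100000011001101 = 0xC0CD (16 bits → U+C0CD).

U+C0CD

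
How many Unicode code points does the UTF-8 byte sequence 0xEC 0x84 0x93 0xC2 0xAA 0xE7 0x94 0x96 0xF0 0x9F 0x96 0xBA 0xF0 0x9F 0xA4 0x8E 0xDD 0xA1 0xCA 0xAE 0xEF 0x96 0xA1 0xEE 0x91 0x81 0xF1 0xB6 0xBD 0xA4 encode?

Byte at offset 0: 0xEC = 11101100 → 3-byte char (#1). Advance 3.
Byte at offset 3: 0xC2 = 11000010 → 2-byte char (#2). Advance 2.
Byte at offset 5: 0xE7 = 11100111 → 3-byte char (#3). Advance 3.
Byte at offset 8: 0xF0 = 11110000 → 4-byte char (#4). Advance 4.
Byte at offset 12: 0xF0 = 11110000 → 4-byte char (#5). Advance 4.
Byte at offset 16: 0xDD = 11011101 → 2-byte char (#6). Advance 2.
Byte at offset 18: 0xCA = 11001010 → 2-byte char (#7). Advance 2.
Byte at offset 20: 0xEF = 11101111 → 3-byte char (#8). Advance 3.
Byte at offset 23: 0xEE = 11101110 → 3-byte char (#9). Advance 3.
Byte at offset 26: 0xF1 = 11110001 → 4-byte char (#10). Advance 4.
Reached end at offset 30 after 10 code points.

10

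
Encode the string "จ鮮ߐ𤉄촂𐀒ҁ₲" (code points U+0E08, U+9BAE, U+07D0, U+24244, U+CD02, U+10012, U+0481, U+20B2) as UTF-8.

E0 B8 88 E9 AE AE DF 90 F0 A4 89 84 EC B4 82 F0 90 80 92 D2 81 E2 82 B2

U+0E08: 3-byte form → E0 B8 88.
U+9BAE: 3-byte form → E9 AE AE.
U+07D0: 2-byte form → DF 90.
U+24244: 4-byte form → F0 A4 89 84.
U+CD02: 3-byte form → EC B4 82.
U+10012: 4-byte form → F0 90 80 92.
U+0481: 2-byte form → D2 81.
U+20B2: 3-byte form → E2 82 B2.
Concatenated (24 bytes): E0 B8 88 E9 AE AE DF 90 F0 A4 89 84 EC B4 82 F0 90 80 92 D2 81 E2 82 B2.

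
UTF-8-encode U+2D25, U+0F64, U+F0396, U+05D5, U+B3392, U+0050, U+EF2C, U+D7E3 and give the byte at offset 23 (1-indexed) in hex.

1-indexed offset 23 is 0-indexed offset 22.
U+2D25 → 3-byte form E2 B4 A5 at offsets 0–2.
U+0F64 → 3-byte form E0 BD A4 at offsets 3–5.
U+F0396 → 4-byte form F3 B0 8E 96 at offsets 6–9.
U+05D5 → 2-byte form D7 95 at offsets 10–11.
U+B3392 → 4-byte form F2 B3 8E 92 at offsets 12–15.
U+0050 → 1-byte form 50 at offsets 16–16.
U+EF2C → 3-byte form EE BC AC at offsets 17–19.
U+D7E3 → 3-byte form ED 9F A3 at offsets 20–22.
Offset 22 falls in char 8's range; it's byte 3 of ED 9F A3 = 0xA3.

0xA3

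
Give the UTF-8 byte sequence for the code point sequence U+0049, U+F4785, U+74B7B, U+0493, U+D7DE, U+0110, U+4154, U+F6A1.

49 F3 B4 9E 85 F1 B4 AD BB D2 93 ED 9F 9E C4 90 E4 85 94 EF 9A A1

U+0049: 1-byte form → 49.
U+F4785: 4-byte form → F3 B4 9E 85.
U+74B7B: 4-byte form → F1 B4 AD BB.
U+0493: 2-byte form → D2 93.
U+D7DE: 3-byte form → ED 9F 9E.
U+0110: 2-byte form → C4 90.
U+4154: 3-byte form → E4 85 94.
U+F6A1: 3-byte form → EF 9A A1.
Concatenated (22 bytes): 49 F3 B4 9E 85 F1 B4 AD BB D2 93 ED 9F 9E C4 90 E4 85 94 EF 9A A1.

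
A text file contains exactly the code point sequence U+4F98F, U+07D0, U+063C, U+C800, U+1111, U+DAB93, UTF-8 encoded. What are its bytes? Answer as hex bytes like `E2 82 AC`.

U+4F98F: 4-byte form → F1 8F A6 8F.
U+07D0: 2-byte form → DF 90.
U+063C: 2-byte form → D8 BC.
U+C800: 3-byte form → EC A0 80.
U+1111: 3-byte form → E1 84 91.
U+DAB93: 4-byte form → F3 9A AE 93.
Concatenated (18 bytes): F1 8F A6 8F DF 90 D8 BC EC A0 80 E1 84 91 F3 9A AE 93.

F1 8F A6 8F DF 90 D8 BC EC A0 80 E1 84 91 F3 9A AE 93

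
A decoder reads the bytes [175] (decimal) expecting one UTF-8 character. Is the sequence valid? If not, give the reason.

invalid (continuation byte with no leading byte)

Byte 0xAF = 10101111 has the form 10xxxxxx — a continuation byte — but there is no preceding leading byte.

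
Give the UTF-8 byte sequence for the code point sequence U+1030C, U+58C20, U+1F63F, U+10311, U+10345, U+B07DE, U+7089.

U+1030C: 4-byte form → F0 90 8C 8C.
U+58C20: 4-byte form → F1 98 B0 A0.
U+1F63F: 4-byte form → F0 9F 98 BF.
U+10311: 4-byte form → F0 90 8C 91.
U+10345: 4-byte form → F0 90 8D 85.
U+B07DE: 4-byte form → F2 B0 9F 9E.
U+7089: 3-byte form → E7 82 89.
Concatenated (27 bytes): F0 90 8C 8C F1 98 B0 A0 F0 9F 98 BF F0 90 8C 91 F0 90 8D 85 F2 B0 9F 9E E7 82 89.

F0 90 8C 8C F1 98 B0 A0 F0 9F 98 BF F0 90 8C 91 F0 90 8D 85 F2 B0 9F 9E E7 82 89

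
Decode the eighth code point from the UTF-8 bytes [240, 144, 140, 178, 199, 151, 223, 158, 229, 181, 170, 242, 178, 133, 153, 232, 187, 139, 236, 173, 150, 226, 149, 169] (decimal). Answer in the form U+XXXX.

U+2569

Offset 0: leading byte 0xF0 = 11110000 → 4-byte char #1 = F0 90 8C B2.
Offset 4: leading byte 0xC7 = 11000111 → 2-byte char #2 = C7 97.
Offset 6: leading byte 0xDF = 11011111 → 2-byte char #3 = DF 9E.
Offset 8: leading byte 0xE5 = 11100101 → 3-byte char #4 = E5 B5 AA.
Offset 11: leading byte 0xF2 = 11110010 → 4-byte char #5 = F2 B2 85 99.
Offset 15: leading byte 0xE8 = 11101000 → 3-byte char #6 = E8 BB 8B.
Offset 18: leading byte 0xEC = 11101100 → 3-byte char #7 = EC AD 96.
Offset 21: leading byte 0xE2 = 11100010 → 3-byte char #8 = E2 95 A9.
Leading byte 0xE2 = 11100010 matches 1110xxxx → 3-byte sequence.
Byte 1: 0xE2 = 11100010, payload 0010 (4 bits).
Byte 2: 0x95 = 10010101 (10xxxxxx ✓), payload 010101.
Byte 3: 0xA9 = 10101001 (10xxxxxx ✓), payload 101001.
Concatenate: 0010010101101001 = 0x2569 (16 bits → U+2569).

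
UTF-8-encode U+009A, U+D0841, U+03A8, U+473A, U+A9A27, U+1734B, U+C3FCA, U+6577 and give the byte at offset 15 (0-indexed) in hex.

U+009A → 2-byte form C2 9A at offsets 0–1.
U+D0841 → 4-byte form F3 90 A1 81 at offsets 2–5.
U+03A8 → 2-byte form CE A8 at offsets 6–7.
U+473A → 3-byte form E4 9C BA at offsets 8–10.
U+A9A27 → 4-byte form F2 A9 A8 A7 at offsets 11–14.
U+1734B → 4-byte form F0 97 8D 8B at offsets 15–18.
Offset 15 falls in char 6's range; it's byte 1 of F0 97 8D 8B = 0xF0.

0xF0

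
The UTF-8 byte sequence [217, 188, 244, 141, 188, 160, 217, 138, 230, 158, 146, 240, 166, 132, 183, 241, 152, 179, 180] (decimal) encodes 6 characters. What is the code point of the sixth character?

U+58CF4

Offset 0: leading byte 0xD9 = 11011001 → 2-byte char #1 = D9 BC.
Offset 2: leading byte 0xF4 = 11110100 → 4-byte char #2 = F4 8D BC A0.
Offset 6: leading byte 0xD9 = 11011001 → 2-byte char #3 = D9 8A.
Offset 8: leading byte 0xE6 = 11100110 → 3-byte char #4 = E6 9E 92.
Offset 11: leading byte 0xF0 = 11110000 → 4-byte char #5 = F0 A6 84 B7.
Offset 15: leading byte 0xF1 = 11110001 → 4-byte char #6 = F1 98 B3 B4.
Leading byte 0xF1 = 11110001 matches 11110xxx → 4-byte sequence.
Byte 1: 0xF1 = 11110001, payload 001 (3 bits).
Byte 2: 0x98 = 10011000 (10xxxxxx ✓), payload 011000.
Byte 3: 0xB3 = 10110011 (10xxxxxx ✓), payload 110011.
Byte 4: 0xB4 = 10110100 (10xxxxxx ✓), payload 110100.
Concatenate: 001011000110011110100 = 0x58CF4 (21 bits → U+58CF4).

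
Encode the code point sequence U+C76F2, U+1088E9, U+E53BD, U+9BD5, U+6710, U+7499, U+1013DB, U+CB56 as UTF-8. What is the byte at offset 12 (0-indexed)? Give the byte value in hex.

U+C76F2 → 4-byte form F3 87 9B B2 at offsets 0–3.
U+1088E9 → 4-byte form F4 88 A3 A9 at offsets 4–7.
U+E53BD → 4-byte form F3 A5 8E BD at offsets 8–11.
U+9BD5 → 3-byte form E9 AF 95 at offsets 12–14.
Offset 12 falls in char 4's range; it's byte 1 of E9 AF 95 = 0xE9.

0xE9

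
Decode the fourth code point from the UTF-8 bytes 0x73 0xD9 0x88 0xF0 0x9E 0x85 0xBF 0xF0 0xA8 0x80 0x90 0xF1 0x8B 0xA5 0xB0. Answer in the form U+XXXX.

U+28010

Offset 0: leading byte 0x73 = 01110011 → 1-byte char #1 = 73.
Offset 1: leading byte 0xD9 = 11011001 → 2-byte char #2 = D9 88.
Offset 3: leading byte 0xF0 = 11110000 → 4-byte char #3 = F0 9E 85 BF.
Offset 7: leading byte 0xF0 = 11110000 → 4-byte char #4 = F0 A8 80 90.
Leading byte 0xF0 = 11110000 matches 11110xxx → 4-byte sequence.
Byte 1: 0xF0 = 11110000, payload 000 (3 bits).
Byte 2: 0xA8 = 10101000 (10xxxxxx ✓), payload 101000.
Byte 3: 0x80 = 10000000 (10xxxxxx ✓), payload 000000.
Byte 4: 0x90 = 10010000 (10xxxxxx ✓), payload 010000.
Concatenate: 000101000000000010000 = 0x28010 (21 bits → U+28010).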